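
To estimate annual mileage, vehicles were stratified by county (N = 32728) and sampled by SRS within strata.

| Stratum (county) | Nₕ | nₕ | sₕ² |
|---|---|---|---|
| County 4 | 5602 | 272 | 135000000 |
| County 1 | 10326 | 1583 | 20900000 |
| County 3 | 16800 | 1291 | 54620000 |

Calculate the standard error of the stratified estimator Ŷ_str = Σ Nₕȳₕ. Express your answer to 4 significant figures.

5.200 × 10^6

Var(Ŷ_str) = Σₕ Nₕ²(1 − fₕ)sₕ²/nₕ.
County 4: 5602²·(1 − 272/5602)·135000000/272 = 1.4819556 × 10^13.
County 1: 10326²·(1 − 1583/10326)·20900000/1583 = 1.1919498 × 10^12.
County 3: 16800²·(1 − 1291/16800)·54620000/1291 = 1.1023475 × 10^13.
Sum = 2.7034981 × 10^13.
SE = √(2.7034981 × 10^13) = 5.200 × 10^6.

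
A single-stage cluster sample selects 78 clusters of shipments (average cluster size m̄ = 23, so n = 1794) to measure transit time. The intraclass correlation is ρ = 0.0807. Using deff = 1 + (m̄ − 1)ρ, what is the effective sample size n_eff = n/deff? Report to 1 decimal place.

deff = 1 + (23 − 1)·0.0807 = 1 + 1.7754 = 2.7754.
n_eff = 1794 / 2.7754 = 646.4.

646.4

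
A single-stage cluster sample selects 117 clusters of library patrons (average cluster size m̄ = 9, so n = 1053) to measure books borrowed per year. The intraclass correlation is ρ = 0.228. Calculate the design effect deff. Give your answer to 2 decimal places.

deff = 1 + (9 − 1)·0.228 = 1 + 1.824 = 2.824.

2.82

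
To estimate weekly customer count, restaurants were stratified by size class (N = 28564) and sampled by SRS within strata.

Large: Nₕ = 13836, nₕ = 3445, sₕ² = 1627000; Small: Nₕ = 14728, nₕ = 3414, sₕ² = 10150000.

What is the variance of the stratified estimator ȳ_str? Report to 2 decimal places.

Var(ȳ_str) = Σₕ Wₕ²(1 − fₕ)sₕ²/nₕ with Wₕ = Nₕ/N, N = 28564.
Large: Wₕ = 0.48438594; term = 0.48438594²·(1 − 0.24898815)·1627000/3445 = 83.220089.
Small: Wₕ = 0.51561406; term = 0.51561406²·(1 − 0.23180337)·10150000/3414 = 607.18974.
Sum = 690.40983.

690.41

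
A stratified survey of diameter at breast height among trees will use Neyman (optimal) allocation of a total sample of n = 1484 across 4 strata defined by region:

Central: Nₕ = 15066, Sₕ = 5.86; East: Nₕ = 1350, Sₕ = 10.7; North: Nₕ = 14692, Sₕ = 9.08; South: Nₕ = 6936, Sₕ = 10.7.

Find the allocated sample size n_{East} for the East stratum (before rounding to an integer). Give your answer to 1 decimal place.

Neyman allocation: nₕ = n·NₕSₕ / Σⱼ NⱼSⱼ.
Σ NⱼSⱼ = 15066·5.86 + 1350·10.7 + 14692·9.08 + 6936·10.7 = 310350.32.
n_{East} = 1484·1350·10.7 / 310350.32 = 69.1.

69.1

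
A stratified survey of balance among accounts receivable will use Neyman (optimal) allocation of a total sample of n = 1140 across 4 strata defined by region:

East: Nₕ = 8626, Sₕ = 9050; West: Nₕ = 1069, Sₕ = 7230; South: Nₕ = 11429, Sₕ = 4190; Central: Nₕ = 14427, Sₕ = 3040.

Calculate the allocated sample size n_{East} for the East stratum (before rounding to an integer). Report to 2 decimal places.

Neyman allocation: nₕ = n·NₕSₕ / Σⱼ NⱼSⱼ.
Σ NⱼSⱼ = 8626·9050 + 1069·7230 + 11429·4190 + 14427·3040 = 1.7753976 × 10^8.
n_{East} = 1140·8626·9050 / (1.7753976 × 10^8) = 501.26.

501.26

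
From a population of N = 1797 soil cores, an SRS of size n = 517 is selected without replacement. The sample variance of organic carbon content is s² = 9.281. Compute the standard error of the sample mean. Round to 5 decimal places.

0.11308

Under SRS without replacement, Var(ȳ) = (1 − f)·s²/n with f = n/N = 517/1797 = 0.28770173.
Var(ȳ) = (1 − 0.28770173)·9.281/517 = 0.71229827·0.017951644 = 0.012786925.
SE(ȳ) = √(0.012786925) = 0.11308.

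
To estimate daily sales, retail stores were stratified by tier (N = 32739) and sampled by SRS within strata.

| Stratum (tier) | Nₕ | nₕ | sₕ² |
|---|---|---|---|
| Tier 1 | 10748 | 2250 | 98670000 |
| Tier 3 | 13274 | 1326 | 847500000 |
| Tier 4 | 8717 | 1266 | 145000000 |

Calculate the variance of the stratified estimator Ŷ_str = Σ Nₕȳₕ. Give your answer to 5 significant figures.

1.1281 × 10^14

Var(Ŷ_str) = Σₕ Nₕ²(1 − fₕ)sₕ²/nₕ.
Tier 1: 10748²·(1 − 2250/10748)·98670000/2250 = 4.0054102 × 10^12.
Tier 3: 13274²·(1 − 1326/13274)·847500000/1326 = 1.0136621 × 10^14.
Tier 4: 8717²·(1 − 1266/8717)·145000000/1266 = 7.4390231 × 10^12.
Sum = 1.1281064 × 10^14.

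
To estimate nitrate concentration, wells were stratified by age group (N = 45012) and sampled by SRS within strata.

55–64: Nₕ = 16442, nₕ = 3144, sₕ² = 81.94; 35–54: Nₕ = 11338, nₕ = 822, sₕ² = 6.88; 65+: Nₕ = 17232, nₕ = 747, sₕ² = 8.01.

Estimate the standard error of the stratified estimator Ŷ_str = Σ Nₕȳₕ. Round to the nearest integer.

3121

Var(Ŷ_str) = Σₕ Nₕ²(1 − fₕ)sₕ²/nₕ.
55–64: 16442²·(1 − 3144/16442)·81.94/3144 = 5.6984192 × 10^6.
35–54: 11338²·(1 − 822/11338)·6.88/822 = 997938.21.
65+: 17232²·(1 − 747/17232)·8.01/747 = 3.0460467 × 10^6.
Sum = 9.7424041 × 10^6.
SE = √(9.7424041 × 10^6) = 3121.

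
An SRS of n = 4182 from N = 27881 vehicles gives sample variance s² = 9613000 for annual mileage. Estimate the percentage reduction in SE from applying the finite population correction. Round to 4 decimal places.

f = n/N = 4182/27881 = 0.14999462.
SE_no-fpc = √(s²/n) = 47.944352; SE_fpc = √((1−f)s²/n) = 44.202649.
Ratio = √(1−f) = 0.92195736. Reduction = 100·(1 − 0.92195736) = 7.8043%.

7.8043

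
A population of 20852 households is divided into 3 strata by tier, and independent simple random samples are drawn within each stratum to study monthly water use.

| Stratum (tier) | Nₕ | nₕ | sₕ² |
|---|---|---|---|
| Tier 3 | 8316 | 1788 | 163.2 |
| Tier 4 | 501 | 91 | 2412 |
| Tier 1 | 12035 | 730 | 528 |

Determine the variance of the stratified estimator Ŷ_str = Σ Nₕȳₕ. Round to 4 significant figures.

Var(Ŷ_str) = Σₕ Nₕ²(1 − fₕ)sₕ²/nₕ.
Tier 3: 8316²·(1 − 1788/8316)·163.2/1788 = 4.9550412 × 10^6.
Tier 4: 501²·(1 − 91/501)·2412/91 = 5.4444936 × 10^6.
Tier 1: 12035²·(1 − 730/12035)·528/730 = 9.8407392 × 10^7.
Sum = 1.0880693 × 10^8.

1.088 × 10^8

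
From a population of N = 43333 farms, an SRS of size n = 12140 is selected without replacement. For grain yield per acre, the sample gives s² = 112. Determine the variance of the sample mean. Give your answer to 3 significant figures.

Under SRS without replacement, Var(ȳ) = (1 − f)·s²/n with f = n/N = 12140/43333 = 0.28015600.
Var(ȳ) = (1 − 0.28015600)·112/12140 = 0.71984400·0.0092257002 = 0.0066410649.

0.00664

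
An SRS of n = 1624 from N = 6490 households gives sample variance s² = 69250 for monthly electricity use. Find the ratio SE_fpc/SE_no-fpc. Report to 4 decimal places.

0.8659

f = n/N = 1624/6490 = 0.25023112.
SE_no-fpc = √(s²/n) = 6.5300556; SE_fpc = √((1−f)s²/n) = 5.6543226.
Ratio = √(1−f) = 0.86589195.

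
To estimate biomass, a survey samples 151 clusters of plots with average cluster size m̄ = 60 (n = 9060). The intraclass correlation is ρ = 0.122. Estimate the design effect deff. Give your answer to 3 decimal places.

8.198

deff = 1 + (60 − 1)·0.122 = 1 + 7.198 = 8.198.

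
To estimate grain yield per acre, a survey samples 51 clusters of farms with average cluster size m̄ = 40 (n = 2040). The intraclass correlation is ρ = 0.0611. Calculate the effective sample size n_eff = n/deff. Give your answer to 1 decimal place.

deff = 1 + (40 − 1)·0.0611 = 1 + 2.3829 = 3.3829.
n_eff = 2040 / 3.3829 = 603.0.

603.0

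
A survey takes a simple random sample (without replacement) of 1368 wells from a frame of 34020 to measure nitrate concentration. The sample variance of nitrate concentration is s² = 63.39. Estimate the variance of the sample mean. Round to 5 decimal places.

Under SRS without replacement, Var(ȳ) = (1 − f)·s²/n with f = n/N = 1368/34020 = 0.04021164.
Var(ȳ) = (1 − 0.04021164)·63.39/1368 = 0.95978836·0.046337719 = 0.044474404.

0.04447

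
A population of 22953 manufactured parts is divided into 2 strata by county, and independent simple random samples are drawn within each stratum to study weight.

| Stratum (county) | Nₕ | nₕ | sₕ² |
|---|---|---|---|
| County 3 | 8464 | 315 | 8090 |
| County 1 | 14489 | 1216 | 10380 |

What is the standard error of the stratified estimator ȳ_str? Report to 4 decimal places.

Var(ȳ_str) = Σₕ Wₕ²(1 − fₕ)sₕ²/nₕ with Wₕ = Nₕ/N, N = 22953.
County 3: Wₕ = 0.36875354; term = 0.36875354²·(1 − 0.03721645)·8090/315 = 3.3623199.
County 1: Wₕ = 0.63124646; term = 0.63124646²·(1 − 0.08392574)·10380/1216 = 3.1159636.
Sum = 6.4782835.
SE = √(6.4782835) = 2.5452.

2.5452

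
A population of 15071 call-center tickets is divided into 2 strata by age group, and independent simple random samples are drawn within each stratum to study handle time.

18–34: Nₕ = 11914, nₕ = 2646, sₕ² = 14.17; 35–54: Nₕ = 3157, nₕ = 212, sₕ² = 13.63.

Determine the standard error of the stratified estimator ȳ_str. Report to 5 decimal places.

0.07235

Var(ȳ_str) = Σₕ Wₕ²(1 − fₕ)sₕ²/nₕ with Wₕ = Nₕ/N, N = 15071.
18–34: Wₕ = 0.79052485; term = 0.79052485²·(1 − 0.22209166)·14.17/2646 = 0.0026033916.
35–54: Wₕ = 0.20947515; term = 0.20947515²·(1 − 0.06715236)·13.63/212 = 0.0026316961.
Sum = 0.0052350877.
SE = √(0.0052350877) = 0.07235.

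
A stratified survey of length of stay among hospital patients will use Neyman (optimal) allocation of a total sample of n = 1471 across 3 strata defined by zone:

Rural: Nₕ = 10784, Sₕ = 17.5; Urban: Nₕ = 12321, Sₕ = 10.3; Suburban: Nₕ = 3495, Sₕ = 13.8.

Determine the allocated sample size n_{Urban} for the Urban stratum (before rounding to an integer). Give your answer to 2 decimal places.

513.06

Neyman allocation: nₕ = n·NₕSₕ / Σⱼ NⱼSⱼ.
Σ NⱼSⱼ = 10784·17.5 + 12321·10.3 + 3495·13.8 = 363857.3.
n_{Urban} = 1471·12321·10.3 / 363857.3 = 513.06.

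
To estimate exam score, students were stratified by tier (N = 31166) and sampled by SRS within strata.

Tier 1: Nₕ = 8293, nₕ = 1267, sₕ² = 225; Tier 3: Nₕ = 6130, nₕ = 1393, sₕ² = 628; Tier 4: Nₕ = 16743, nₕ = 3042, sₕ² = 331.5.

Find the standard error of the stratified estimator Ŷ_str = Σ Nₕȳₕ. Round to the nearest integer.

Var(Ŷ_str) = Σₕ Nₕ²(1 − fₕ)sₕ²/nₕ.
Tier 1: 8293²·(1 − 1267/8293)·225/1267 = 1.0347268 × 10^7.
Tier 3: 6130²·(1 − 1393/6130)·628/1393 = 1.3090987 × 10^7.
Tier 4: 16743²·(1 − 3042/16743)·331.5/3042 = 2.4998265 × 10^7.
Sum = 4.843652 × 10^7.
SE = √(4.843652 × 10^7) = 6960.

6960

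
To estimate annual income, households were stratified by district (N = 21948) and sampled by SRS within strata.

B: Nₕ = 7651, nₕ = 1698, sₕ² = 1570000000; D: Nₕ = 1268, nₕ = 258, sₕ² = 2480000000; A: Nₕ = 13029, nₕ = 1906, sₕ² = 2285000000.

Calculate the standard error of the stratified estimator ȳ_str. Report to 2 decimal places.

688.22

Var(ȳ_str) = Σₕ Wₕ²(1 − fₕ)sₕ²/nₕ with Wₕ = Nₕ/N, N = 21948.
B: Wₕ = 0.34859668; term = 0.34859668²·(1 − 0.22193177)·1570000000/1698 = 87423.089.
D: Wₕ = 0.05777292; term = 0.05777292²·(1 − 0.20347003)·2480000000/258 = 25555.401.
A: Wₕ = 0.59363040; term = 0.59363040²·(1 − 0.14628905)·2285000000/1906 = 360667.02.
Sum = 473645.51.
SE = √(473645.51) = 688.22.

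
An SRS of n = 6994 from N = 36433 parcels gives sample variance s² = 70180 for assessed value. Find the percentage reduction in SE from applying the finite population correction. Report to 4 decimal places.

10.1094

f = n/N = 6994/36433 = 0.19196882.
SE_no-fpc = √(s²/n) = 3.1676987; SE_fpc = √((1−f)s²/n) = 2.8474619.
Ratio = √(1−f) = 0.89890555. Reduction = 100·(1 − 0.89890555) = 10.1094%.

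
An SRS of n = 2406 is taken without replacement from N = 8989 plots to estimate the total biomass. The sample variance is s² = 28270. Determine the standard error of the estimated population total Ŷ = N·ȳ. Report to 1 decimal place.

26368.3

Var(Ŷ) = N²·Var(ȳ) = N²·(1 − n/N)·s²/n.
f = 2406/8989 = 0.26766047; Var(ȳ) = 0.73233953·28270/2406 = 8.6048372.
Var(Ŷ) = 8989² · 8.6048372 = 6.952891 × 10^8.
SE(Ŷ) = √(6.952891 × 10^8) = 26368.3.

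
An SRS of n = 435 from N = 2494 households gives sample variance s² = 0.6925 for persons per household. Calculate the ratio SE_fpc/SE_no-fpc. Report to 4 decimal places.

f = n/N = 435/2494 = 0.17441860.
SE_no-fpc = √(s²/n) = 0.039899299; SE_fpc = √((1−f)s²/n) = 0.036253105.
Ratio = √(1−f) = 0.90861510.

0.9086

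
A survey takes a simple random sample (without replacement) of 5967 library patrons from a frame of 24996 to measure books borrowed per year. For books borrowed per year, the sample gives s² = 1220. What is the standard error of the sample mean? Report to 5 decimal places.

0.39453

Under SRS without replacement, Var(ȳ) = (1 − f)·s²/n with f = n/N = 5967/24996 = 0.23871819.
Var(ȳ) = (1 − 0.23871819)·1220/5967 = 0.76128181·0.20445785 = 0.15565004.
SE(ȳ) = √(0.15565004) = 0.39453.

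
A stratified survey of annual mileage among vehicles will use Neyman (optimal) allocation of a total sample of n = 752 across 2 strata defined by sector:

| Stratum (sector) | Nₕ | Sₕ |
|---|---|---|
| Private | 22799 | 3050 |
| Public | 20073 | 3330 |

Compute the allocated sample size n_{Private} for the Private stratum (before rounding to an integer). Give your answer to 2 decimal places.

383.43

Neyman allocation: nₕ = n·NₕSₕ / Σⱼ NⱼSⱼ.
Σ NⱼSⱼ = 22799·3050 + 20073·3330 = 1.3638004 × 10^8.
n_{Private} = 752·22799·3050 / (1.3638004 × 10^8) = 383.43.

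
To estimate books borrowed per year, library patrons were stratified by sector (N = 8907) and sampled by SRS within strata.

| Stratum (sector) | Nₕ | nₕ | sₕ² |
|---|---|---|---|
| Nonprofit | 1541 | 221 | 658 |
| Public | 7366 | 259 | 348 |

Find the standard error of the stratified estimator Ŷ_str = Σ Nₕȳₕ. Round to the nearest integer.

8740

Var(Ŷ_str) = Σₕ Nₕ²(1 − fₕ)sₕ²/nₕ.
Nonprofit: 1541²·(1 − 221/1541)·658/221 = 6.0563392 × 10^6.
Public: 7366²·(1 − 259/7366)·348/259 = 7.0339214 × 10^7.
Sum = 7.6395553 × 10^7.
SE = √(7.6395553 × 10^7) = 8740.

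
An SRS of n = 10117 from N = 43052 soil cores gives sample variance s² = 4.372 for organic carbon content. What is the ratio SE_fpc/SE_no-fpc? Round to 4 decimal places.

f = n/N = 10117/43052 = 0.23499489.
SE_no-fpc = √(s²/n) = 0.020788071; SE_fpc = √((1−f)s²/n) = 0.018182197.
Ratio = √(1−f) = 0.87464571.

0.8746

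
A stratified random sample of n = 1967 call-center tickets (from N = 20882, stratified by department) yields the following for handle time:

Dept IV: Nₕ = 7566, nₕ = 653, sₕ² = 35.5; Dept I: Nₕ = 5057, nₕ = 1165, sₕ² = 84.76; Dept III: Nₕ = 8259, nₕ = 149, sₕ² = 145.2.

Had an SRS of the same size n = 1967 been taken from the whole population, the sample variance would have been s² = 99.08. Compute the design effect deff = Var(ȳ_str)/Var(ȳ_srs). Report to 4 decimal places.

Var(ȳ_str) = Σ Wₕ²(1−fₕ)sₕ²/nₕ with Wₕ = Nₕ/20882:
  Dept IV: (7566/20882)²·(1−653/7566)·35.5/653 = 0.0065208451
  Dept I: (5057/20882)²·(1−1165/5057)·84.76/1165 = 0.0032838751
  Dept III: (8259/20882)²·(1−149/8259)·145.2/149 = 0.14968714
  → Var(ȳ_str) = 0.15949186.
Var(ȳ_srs) = (1 − 1967/20882)·99.08/1967 = 0.045626367.
deff = 0.15949186 / 0.045626367 = 3.4956.

3.4956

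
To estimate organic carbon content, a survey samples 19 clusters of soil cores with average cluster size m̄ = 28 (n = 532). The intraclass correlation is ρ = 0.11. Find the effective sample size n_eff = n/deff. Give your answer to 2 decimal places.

deff = 1 + (28 − 1)·0.11 = 1 + 2.97 = 3.97.
n_eff = 532 / 3.97 = 134.01.

134.01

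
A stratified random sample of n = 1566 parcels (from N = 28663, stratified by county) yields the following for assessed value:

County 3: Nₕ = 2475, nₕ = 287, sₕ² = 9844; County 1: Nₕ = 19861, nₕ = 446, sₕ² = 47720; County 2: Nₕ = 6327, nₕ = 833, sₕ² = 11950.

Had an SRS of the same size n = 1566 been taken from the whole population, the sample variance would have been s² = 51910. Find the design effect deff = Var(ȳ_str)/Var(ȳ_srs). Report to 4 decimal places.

1.6291

Var(ȳ_str) = Σ Wₕ²(1−fₕ)sₕ²/nₕ with Wₕ = Nₕ/28663:
  County 3: (2475/28663)²·(1−287/2475)·9844/287 = 0.22608354
  County 1: (19861/28663)²·(1−446/19861)·47720/446 = 50.21816
  County 2: (6327/28663)²·(1−833/6327)·11950/833 = 0.60696843
  → Var(ȳ_str) = 51.051212.
Var(ȳ_srs) = (1 − 1566/28663)·51910/1566 = 31.337103.
deff = 51.051212 / 31.337103 = 1.6291.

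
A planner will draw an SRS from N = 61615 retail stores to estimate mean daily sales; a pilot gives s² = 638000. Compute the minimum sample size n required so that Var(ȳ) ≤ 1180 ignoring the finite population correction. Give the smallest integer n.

Without fpc, n₀ = s²/D = 638000/1180 = 540.6780.
Rounding up, n = 541.

541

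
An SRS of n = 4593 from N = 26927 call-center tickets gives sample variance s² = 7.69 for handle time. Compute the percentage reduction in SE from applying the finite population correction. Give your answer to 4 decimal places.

f = n/N = 4593/26927 = 0.17057229.
SE_no-fpc = √(s²/n) = 0.040918052; SE_fpc = √((1−f)s²/n) = 0.037265265.
Ratio = √(1−f) = 0.91072922. Reduction = 100·(1 − 0.91072922) = 8.9271%.

8.9271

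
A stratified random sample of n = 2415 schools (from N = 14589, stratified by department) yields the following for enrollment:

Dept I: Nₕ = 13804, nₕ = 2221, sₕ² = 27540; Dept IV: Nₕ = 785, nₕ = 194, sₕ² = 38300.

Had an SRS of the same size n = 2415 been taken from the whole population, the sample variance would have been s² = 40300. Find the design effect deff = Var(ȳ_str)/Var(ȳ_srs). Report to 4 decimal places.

Var(ȳ_str) = Σ Wₕ²(1−fₕ)sₕ²/nₕ with Wₕ = Nₕ/14589:
  Dept I: (13804/14589)²·(1−2221/13804)·27540/2221 = 9.3151604
  Dept IV: (785/14589)²·(1−194/785)·38300/194 = 0.4303315
  → Var(ȳ_str) = 9.7454919.
Var(ȳ_srs) = (1 − 2415/14589)·40300/2415 = 13.925015.
deff = 9.7454919 / 13.925015 = 0.6999.

0.6999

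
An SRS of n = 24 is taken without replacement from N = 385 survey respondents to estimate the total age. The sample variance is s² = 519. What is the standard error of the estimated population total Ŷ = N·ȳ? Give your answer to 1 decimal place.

1733.7

Var(Ŷ) = N²·Var(ȳ) = N²·(1 − n/N)·s²/n.
f = 24/385 = 0.06233766; Var(ȳ) = 0.93766234·519/24 = 20.276948.
Var(Ŷ) = 385² · 20.276948 = 3.0055506 × 10^6.
SE(Ŷ) = √(3.0055506 × 10^6) = 1733.7.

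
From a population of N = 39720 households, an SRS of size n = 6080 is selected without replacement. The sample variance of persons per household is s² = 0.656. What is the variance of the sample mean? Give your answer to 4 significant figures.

9.138 × 10^-5

Under SRS without replacement, Var(ȳ) = (1 − f)·s²/n with f = n/N = 6080/39720 = 0.15307150.
Var(ȳ) = (1 − 0.15307150)·0.656/6080 = 0.84692850·1.0789474 × 10^-4 = 9.1379128 × 10^-5.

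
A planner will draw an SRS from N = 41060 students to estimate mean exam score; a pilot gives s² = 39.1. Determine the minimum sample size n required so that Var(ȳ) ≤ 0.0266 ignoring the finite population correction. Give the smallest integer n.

Without fpc, n₀ = s²/D = 39.1/0.0266 = 1469.9248.
Rounding up, n = 1470.

1470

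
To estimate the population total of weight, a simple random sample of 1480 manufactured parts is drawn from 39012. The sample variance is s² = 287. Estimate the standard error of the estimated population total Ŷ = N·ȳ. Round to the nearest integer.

Var(Ŷ) = N²·Var(ȳ) = N²·(1 − n/N)·s²/n.
f = 1480/39012 = 0.03793705; Var(ȳ) = 0.96206295·287/1480 = 0.18656221.
Var(Ŷ) = 39012² · 0.18656221 = 2.8393577 × 10^8.
SE(Ŷ) = √(2.8393577 × 10^8) = 16850.

16850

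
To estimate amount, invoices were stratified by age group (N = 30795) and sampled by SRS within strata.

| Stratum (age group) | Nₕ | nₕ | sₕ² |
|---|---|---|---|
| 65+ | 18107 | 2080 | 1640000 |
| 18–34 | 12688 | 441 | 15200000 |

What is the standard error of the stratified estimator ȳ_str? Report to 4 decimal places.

76.7393

Var(ȳ_str) = Σₕ Wₕ²(1 − fₕ)sₕ²/nₕ with Wₕ = Nₕ/N, N = 30795.
65+: Wₕ = 0.58798506; term = 0.58798506²·(1 − 0.11487270)·1640000/2080 = 241.27862.
18–34: Wₕ = 0.41201494; term = 0.41201494²·(1 − 0.03475725)·15200000/441 = 5647.646.
Sum = 5888.9246.
SE = √(5888.9246) = 76.7393.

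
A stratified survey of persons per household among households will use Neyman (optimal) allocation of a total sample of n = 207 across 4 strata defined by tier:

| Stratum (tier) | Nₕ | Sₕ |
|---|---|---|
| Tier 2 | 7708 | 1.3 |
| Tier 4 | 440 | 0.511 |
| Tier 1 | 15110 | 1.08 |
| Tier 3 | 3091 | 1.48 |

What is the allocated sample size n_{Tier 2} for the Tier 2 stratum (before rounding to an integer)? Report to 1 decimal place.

66.6

Neyman allocation: nₕ = n·NₕSₕ / Σⱼ NⱼSⱼ.
Σ NⱼSⱼ = 7708·1.3 + 440·0.511 + 15110·1.08 + 3091·1.48 = 31138.72.
n_{Tier 2} = 207·7708·1.3 / 31138.72 = 66.6.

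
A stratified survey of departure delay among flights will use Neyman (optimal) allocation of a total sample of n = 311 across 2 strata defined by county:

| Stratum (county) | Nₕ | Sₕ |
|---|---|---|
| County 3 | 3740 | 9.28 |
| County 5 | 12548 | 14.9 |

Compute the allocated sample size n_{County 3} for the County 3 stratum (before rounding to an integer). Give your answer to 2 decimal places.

48.69

Neyman allocation: nₕ = n·NₕSₕ / Σⱼ NⱼSⱼ.
Σ NⱼSⱼ = 3740·9.28 + 12548·14.9 = 221672.4.
n_{County 3} = 311·3740·9.28 / 221672.4 = 48.69.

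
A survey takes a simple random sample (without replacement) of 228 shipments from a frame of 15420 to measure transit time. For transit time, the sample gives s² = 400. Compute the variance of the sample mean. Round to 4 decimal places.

Under SRS without replacement, Var(ȳ) = (1 − f)·s²/n with f = n/N = 228/15420 = 0.01478599.
Var(ȳ) = (1 − 0.01478599)·400/228 = 0.98521401·1.754386 = 1.7284456.

1.7284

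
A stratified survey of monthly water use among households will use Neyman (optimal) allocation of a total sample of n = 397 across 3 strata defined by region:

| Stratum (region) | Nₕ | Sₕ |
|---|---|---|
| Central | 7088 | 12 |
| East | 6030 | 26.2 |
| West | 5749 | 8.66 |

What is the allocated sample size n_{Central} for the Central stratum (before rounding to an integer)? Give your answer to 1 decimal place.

115.3

Neyman allocation: nₕ = n·NₕSₕ / Σⱼ NⱼSⱼ.
Σ NⱼSⱼ = 7088·12 + 6030·26.2 + 5749·8.66 = 292828.34.
n_{Central} = 397·7088·12 / 292828.34 = 115.3.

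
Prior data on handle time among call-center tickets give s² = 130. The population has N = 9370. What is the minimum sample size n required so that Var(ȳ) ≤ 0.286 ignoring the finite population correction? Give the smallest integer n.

Without fpc, n₀ = s²/D = 130/0.286 = 454.5455.
Rounding up, n = 455.

455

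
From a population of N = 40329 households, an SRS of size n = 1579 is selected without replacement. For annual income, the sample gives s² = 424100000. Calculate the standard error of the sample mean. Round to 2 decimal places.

508.01

Under SRS without replacement, Var(ȳ) = (1 − f)·s²/n with f = n/N = 1579/40329 = 0.03915297.
Var(ȳ) = (1 − 0.03915297)·424100000/1579 = 0.96084703·268587.71 = 258071.71.
SE(ȳ) = √(258071.71) = 508.01.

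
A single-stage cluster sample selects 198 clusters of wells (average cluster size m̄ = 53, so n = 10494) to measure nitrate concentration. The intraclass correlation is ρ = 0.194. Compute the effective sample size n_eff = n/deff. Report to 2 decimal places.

946.43

deff = 1 + (53 − 1)·0.194 = 1 + 10.088 = 11.088.
n_eff = 10494 / 11.088 = 946.43.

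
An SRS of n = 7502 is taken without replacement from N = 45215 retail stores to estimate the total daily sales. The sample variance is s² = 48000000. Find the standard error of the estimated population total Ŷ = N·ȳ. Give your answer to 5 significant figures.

3.3031 × 10^6

Var(Ŷ) = N²·Var(ȳ) = N²·(1 − n/N)·s²/n.
f = 7502/45215 = 0.16591839; Var(ȳ) = 0.83408161·48000000/7502 = 5336.6992.
Var(Ŷ) = 45215² · 5336.6992 = 1.0910328 × 10^13.
SE(Ŷ) = √(1.0910328 × 10^13) = 3.3031 × 10^6.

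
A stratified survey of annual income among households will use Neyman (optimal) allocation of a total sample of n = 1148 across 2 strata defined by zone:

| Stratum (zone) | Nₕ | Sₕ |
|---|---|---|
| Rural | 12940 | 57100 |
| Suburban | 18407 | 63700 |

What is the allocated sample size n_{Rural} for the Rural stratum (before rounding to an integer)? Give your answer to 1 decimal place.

Neyman allocation: nₕ = n·NₕSₕ / Σⱼ NⱼSⱼ.
Σ NⱼSⱼ = 12940·57100 + 18407·63700 = 1.9113999 × 10^9.
n_{Rural} = 1148·12940·57100 / (1.9113999 × 10^9) = 443.8.

443.8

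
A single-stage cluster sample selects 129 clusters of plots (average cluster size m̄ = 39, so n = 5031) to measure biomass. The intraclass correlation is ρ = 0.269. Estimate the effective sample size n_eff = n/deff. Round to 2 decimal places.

deff = 1 + (39 − 1)·0.269 = 1 + 10.222 = 11.222.
n_eff = 5031 / 11.222 = 448.32.

448.32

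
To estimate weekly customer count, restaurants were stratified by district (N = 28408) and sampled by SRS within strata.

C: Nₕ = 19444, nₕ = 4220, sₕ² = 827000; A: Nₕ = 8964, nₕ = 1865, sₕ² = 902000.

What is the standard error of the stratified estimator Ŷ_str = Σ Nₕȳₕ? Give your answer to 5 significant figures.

Var(Ŷ_str) = Σₕ Nₕ²(1 − fₕ)sₕ²/nₕ.
C: 19444²·(1 − 4220/19444)·827000/4220 = 5.8010612 × 10^10.
A: 8964²·(1 − 1865/8964)·902000/1865 = 3.0777031 × 10^10.
Sum = 8.8787643 × 10^10.
SE = √(8.8787643 × 10^10) = 297970.

297970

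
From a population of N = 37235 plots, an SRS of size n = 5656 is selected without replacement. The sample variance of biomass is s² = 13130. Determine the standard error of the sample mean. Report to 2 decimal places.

1.40

Under SRS without replacement, Var(ȳ) = (1 − f)·s²/n with f = n/N = 5656/37235 = 0.15190009.
Var(ȳ) = (1 − 0.15190009)·13130/5656 = 0.84809991·2.3214286 = 1.9688034.
SE(ȳ) = √(1.9688034) = 1.40.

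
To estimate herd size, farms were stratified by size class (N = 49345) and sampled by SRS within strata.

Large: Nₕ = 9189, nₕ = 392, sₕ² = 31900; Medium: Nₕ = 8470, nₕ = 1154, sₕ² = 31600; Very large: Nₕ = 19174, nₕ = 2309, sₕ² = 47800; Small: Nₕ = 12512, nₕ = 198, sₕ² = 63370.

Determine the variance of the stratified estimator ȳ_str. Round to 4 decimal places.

Var(ȳ_str) = Σₕ Wₕ²(1 − fₕ)sₕ²/nₕ with Wₕ = Nₕ/N, N = 49345.
Large: Wₕ = 0.18621948; term = 0.18621948²·(1 − 0.04265970)·31900/392 = 2.7016007.
Medium: Wₕ = 0.17164860; term = 0.17164860²·(1 − 0.13624557)·31600/1154 = 0.69687049.
Very large: Wₕ = 0.38857027; term = 0.38857027²·(1 − 0.12042349)·47800/2309 = 2.7492658.
Small: Wₕ = 0.25356166; term = 0.25356166²·(1 − 0.01582481)·63370/198 = 20.251542.
Sum = 26.399279.

26.3993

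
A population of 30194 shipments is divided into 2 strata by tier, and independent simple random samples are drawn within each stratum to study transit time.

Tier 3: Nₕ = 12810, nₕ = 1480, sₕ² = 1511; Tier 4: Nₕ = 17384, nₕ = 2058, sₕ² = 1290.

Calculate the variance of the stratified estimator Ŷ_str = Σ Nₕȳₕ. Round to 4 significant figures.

3.152 × 10^8

Var(Ŷ_str) = Σₕ Nₕ²(1 − fₕ)sₕ²/nₕ.
Tier 3: 12810²·(1 − 1480/12810)·1511/1480 = 1.4817734 × 10^8.
Tier 4: 17384²·(1 − 2058/17384)·1290/2058 = 1.6700246 × 10^8.
Sum = 3.151798 × 10^8.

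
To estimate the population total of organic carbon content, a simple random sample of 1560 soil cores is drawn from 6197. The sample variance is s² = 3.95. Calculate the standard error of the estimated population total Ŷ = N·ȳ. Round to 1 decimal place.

Var(Ŷ) = N²·Var(ȳ) = N²·(1 − n/N)·s²/n.
f = 1560/6197 = 0.25173471; Var(ȳ) = 0.74826529·3.95/1560 = 0.0018946461.
Var(Ŷ) = 6197² · 0.0018946461 = 72759.732.
SE(Ŷ) = √(72759.732) = 269.7.

269.7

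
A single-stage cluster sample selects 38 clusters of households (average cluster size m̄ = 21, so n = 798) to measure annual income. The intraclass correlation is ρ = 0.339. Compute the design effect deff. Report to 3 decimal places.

deff = 1 + (21 − 1)·0.339 = 1 + 6.78 = 7.78.

7.780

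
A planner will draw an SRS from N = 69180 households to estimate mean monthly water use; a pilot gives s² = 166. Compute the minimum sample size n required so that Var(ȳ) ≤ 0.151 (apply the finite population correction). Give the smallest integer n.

1083

Without fpc, n₀ = s²/D = 166/0.151 = 1099.3377.
With fpc, (1 − n/N)·s²/n ≤ D requires n ≥ n₀/(1 + n₀/N) = 1099.3377/(1 + 1099.3377/69180) = 1082.1414.
Rounding up, n = 1083.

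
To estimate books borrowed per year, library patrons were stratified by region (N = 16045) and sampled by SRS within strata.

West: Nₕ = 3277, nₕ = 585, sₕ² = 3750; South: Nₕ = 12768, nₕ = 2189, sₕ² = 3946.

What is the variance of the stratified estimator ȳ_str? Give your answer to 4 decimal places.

Var(ȳ_str) = Σₕ Wₕ²(1 − fₕ)sₕ²/nₕ with Wₕ = Nₕ/N, N = 16045.
West: Wₕ = 0.20423808; term = 0.20423808²·(1 − 0.17851694)·3750/585 = 0.21965822.
South: Wₕ = 0.79576192; term = 0.79576192²·(1 − 0.17144424)·3946/2189 = 0.94580013.
Sum = 1.1654584.

1.1655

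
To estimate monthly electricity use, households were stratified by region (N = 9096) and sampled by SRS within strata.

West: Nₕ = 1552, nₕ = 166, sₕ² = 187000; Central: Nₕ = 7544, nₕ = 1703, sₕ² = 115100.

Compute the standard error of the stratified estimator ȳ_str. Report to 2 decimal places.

8.08

Var(ȳ_str) = Σₕ Wₕ²(1 − fₕ)sₕ²/nₕ with Wₕ = Nₕ/N, N = 9096.
West: Wₕ = 0.17062445; term = 0.17062445²·(1 − 0.10695876)·187000/166 = 29.287855.
Central: Wₕ = 0.82937555; term = 0.82937555²·(1 − 0.22574231)·115100/1703 = 35.995537.
Sum = 65.283392.
SE = √(65.283392) = 8.08.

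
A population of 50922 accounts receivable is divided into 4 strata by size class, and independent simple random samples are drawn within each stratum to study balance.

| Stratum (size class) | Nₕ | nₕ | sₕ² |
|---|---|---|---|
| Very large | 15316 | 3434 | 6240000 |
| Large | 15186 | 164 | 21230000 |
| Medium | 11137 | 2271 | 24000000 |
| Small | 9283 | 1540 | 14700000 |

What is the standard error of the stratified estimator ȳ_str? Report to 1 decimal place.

Var(ȳ_str) = Σₕ Wₕ²(1 − fₕ)sₕ²/nₕ with Wₕ = Nₕ/N, N = 50922.
Very large: Wₕ = 0.30077373; term = 0.30077373²·(1 − 0.22420998)·6240000/3434 = 127.52881.
Large: Wₕ = 0.29822081; term = 0.29822081²·(1 − 0.01079942)·21230000/164 = 11388.497.
Medium: Wₕ = 0.21870704; term = 0.21870704²·(1 − 0.20391488)·24000000/2271 = 402.41962.
Small: Wₕ = 0.18229842; term = 0.18229842²·(1 − 0.16589465)·14700000/1540 = 264.59603.
Sum = 12183.041.
SE = √(12183.041) = 110.4.

110.4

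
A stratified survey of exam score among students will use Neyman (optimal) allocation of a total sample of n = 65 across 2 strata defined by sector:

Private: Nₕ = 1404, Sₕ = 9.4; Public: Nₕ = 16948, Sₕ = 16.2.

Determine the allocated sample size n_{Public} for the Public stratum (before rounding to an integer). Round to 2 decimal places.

62.02

Neyman allocation: nₕ = n·NₕSₕ / Σⱼ NⱼSⱼ.
Σ NⱼSⱼ = 1404·9.4 + 16948·16.2 = 287755.2.
n_{Public} = 65·16948·16.2 / 287755.2 = 62.02.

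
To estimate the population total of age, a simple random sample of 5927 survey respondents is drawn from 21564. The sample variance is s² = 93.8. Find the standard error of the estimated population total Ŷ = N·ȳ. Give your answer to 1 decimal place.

Var(Ŷ) = N²·Var(ȳ) = N²·(1 − n/N)·s²/n.
f = 5927/21564 = 0.27485624; Var(ȳ) = 0.72514376·93.8/5927 = 0.011476039.
Var(Ŷ) = 21564² · 0.011476039 = 5.3364281 × 10^6.
SE(Ŷ) = √(5.3364281 × 10^6) = 2310.1.

2310.1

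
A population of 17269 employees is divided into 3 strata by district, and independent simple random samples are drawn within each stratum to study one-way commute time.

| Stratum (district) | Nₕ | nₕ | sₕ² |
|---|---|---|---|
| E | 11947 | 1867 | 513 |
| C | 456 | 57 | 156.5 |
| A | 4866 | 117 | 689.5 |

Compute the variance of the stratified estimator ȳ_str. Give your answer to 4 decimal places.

0.5693

Var(ȳ_str) = Σₕ Wₕ²(1 − fₕ)sₕ²/nₕ with Wₕ = Nₕ/N, N = 17269.
E: Wₕ = 0.69181771; term = 0.69181771²·(1 − 0.15627354)·513/1867 = 0.11095786.
C: Wₕ = 0.02640570; term = 0.02640570²·(1 − 0.12500000)·156.5/57 = 0.0016751081.
A: Wₕ = 0.28177659; term = 0.28177659²·(1 − 0.02404439)·689.5/117 = 0.45665509.
Sum = 0.56928806.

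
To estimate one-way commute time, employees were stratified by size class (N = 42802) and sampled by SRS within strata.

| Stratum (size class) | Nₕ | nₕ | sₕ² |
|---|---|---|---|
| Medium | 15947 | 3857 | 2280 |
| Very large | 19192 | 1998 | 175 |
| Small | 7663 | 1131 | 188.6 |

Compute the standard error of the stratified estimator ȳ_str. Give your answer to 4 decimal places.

Var(ȳ_str) = Σₕ Wₕ²(1 − fₕ)sₕ²/nₕ with Wₕ = Nₕ/N, N = 42802.
Medium: Wₕ = 0.37257605; term = 0.37257605²·(1 − 0.24186367)·2280/3857 = 0.062210312.
Very large: Wₕ = 0.44839026; term = 0.44839026²·(1 − 0.10410588)·175/1998 = 0.015776534.
Small: Wₕ = 0.17903369; term = 0.17903369²·(1 − 0.14759233)·188.6/1131 = 0.0045561285.
Sum = 0.082542975.
SE = √(0.082542975) = 0.2873.

0.2873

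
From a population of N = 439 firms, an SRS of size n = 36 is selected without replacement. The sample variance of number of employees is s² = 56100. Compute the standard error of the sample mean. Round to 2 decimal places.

Under SRS without replacement, Var(ȳ) = (1 − f)·s²/n with f = n/N = 36/439 = 0.08200456.
Var(ȳ) = (1 − 0.08200456)·56100/36 = 0.91799544·1558.3333 = 1430.5429.
SE(ȳ) = √(1430.5429) = 37.82.

37.82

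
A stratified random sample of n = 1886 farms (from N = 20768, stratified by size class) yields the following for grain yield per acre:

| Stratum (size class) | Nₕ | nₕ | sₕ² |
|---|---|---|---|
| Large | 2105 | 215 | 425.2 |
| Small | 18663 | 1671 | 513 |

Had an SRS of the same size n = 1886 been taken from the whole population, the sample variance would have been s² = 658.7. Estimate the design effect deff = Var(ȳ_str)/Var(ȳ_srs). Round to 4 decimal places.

0.7683

Var(ȳ_str) = Σ Wₕ²(1−fₕ)sₕ²/nₕ with Wₕ = Nₕ/20768:
  Large: (2105/20768)²·(1−215/2105)·425.2/215 = 0.01824229
  Small: (18663/20768)²·(1−1671/18663)·513/1671 = 0.22572389
  → Var(ȳ_str) = 0.24396618.
Var(ȳ_srs) = (1 − 1886/20768)·658.7/1886 = 0.31754062.
deff = 0.24396618 / 0.31754062 = 0.7683.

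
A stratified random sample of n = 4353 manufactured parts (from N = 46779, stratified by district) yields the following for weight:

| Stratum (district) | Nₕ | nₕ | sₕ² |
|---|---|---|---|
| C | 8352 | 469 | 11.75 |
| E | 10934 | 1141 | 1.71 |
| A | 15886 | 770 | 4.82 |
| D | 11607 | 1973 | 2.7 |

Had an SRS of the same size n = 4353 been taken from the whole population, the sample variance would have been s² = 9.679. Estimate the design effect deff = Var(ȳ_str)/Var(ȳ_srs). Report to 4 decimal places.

Var(ȳ_str) = Σ Wₕ²(1−fₕ)sₕ²/nₕ with Wₕ = Nₕ/46779:
  C: (8352/46779)²·(1−469/8352)·11.75/469 = 7.5378097 × 10^-4
  E: (10934/46779)²·(1−1141/10934)·1.71/1141 = 7.333367 × 10^-5
  A: (15886/46779)²·(1−770/15886)·4.82/770 = 6.8691957 × 10^-4
  D: (11607/46779)²·(1−1973/11607)·2.7/1973 = 6.9929663 × 10^-5
  → Var(ȳ_str) = 0.0015839639.
Var(ȳ_srs) = (1 − 4353/46779)·9.679/4353 = 0.0020166149.
deff = 0.0015839639 / 0.0020166149 = 0.7855.

0.7855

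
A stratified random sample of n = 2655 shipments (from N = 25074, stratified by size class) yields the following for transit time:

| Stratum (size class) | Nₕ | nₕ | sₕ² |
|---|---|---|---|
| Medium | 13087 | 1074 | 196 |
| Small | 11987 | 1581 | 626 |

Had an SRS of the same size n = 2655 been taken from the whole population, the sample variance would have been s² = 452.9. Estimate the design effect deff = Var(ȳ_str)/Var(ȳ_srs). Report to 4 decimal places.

Var(ȳ_str) = Σ Wₕ²(1−fₕ)sₕ²/nₕ with Wₕ = Nₕ/25074:
  Medium: (13087/25074)²·(1−1074/13087)·196/1074 = 0.045634797
  Small: (11987/25074)²·(1−1581/11987)·626/1581 = 0.078557842
  → Var(ȳ_str) = 0.12419264.
Var(ȳ_srs) = (1 − 2655/25074)·452.9/2655 = 0.15252127.
deff = 0.12419264 / 0.15252127 = 0.8143.

0.8143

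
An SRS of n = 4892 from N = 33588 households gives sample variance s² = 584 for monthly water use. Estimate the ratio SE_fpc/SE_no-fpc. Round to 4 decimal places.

0.9243

f = n/N = 4892/33588 = 0.14564725.
SE_no-fpc = √(s²/n) = 0.34551205; SE_fpc = √((1−f)s²/n) = 0.31936095.
Ratio = √(1−f) = 0.92431204.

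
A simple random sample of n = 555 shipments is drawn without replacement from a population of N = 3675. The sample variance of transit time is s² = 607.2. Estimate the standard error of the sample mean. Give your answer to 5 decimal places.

0.96376

Under SRS without replacement, Var(ȳ) = (1 − f)·s²/n with f = n/N = 555/3675 = 0.15102041.
Var(ȳ) = (1 − 0.15102041)·607.2/555 = 0.84897959·1.0940541 = 0.92882956.
SE(ȳ) = √(0.92882956) = 0.96376.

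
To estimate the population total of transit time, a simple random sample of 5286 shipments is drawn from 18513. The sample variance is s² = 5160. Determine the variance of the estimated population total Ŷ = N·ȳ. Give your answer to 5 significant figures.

Var(Ŷ) = N²·Var(ȳ) = N²·(1 − n/N)·s²/n.
f = 5286/18513 = 0.28552909; Var(ȳ) = 0.71447091·5160/5286 = 0.69744039.
Var(Ŷ) = 18513² · 0.69744039 = 2.3903456 × 10^8.

2.3903 × 10^8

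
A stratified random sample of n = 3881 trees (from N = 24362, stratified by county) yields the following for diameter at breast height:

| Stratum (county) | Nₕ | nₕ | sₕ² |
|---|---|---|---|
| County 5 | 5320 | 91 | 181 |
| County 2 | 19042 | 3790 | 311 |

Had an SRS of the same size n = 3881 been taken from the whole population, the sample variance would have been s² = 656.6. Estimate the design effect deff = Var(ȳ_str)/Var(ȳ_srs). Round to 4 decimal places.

Var(ȳ_str) = Σ Wₕ²(1−fₕ)sₕ²/nₕ with Wₕ = Nₕ/24362:
  County 5: (5320/24362)²·(1−91/5320)·181/91 = 0.093226972
  County 2: (19042/24362)²·(1−3790/19042)·311/3790 = 0.04015454
  → Var(ȳ_str) = 0.13338151.
Var(ȳ_srs) = (1 − 3881/24362)·656.6/3881 = 0.14223139.
deff = 0.13338151 / 0.14223139 = 0.9378.

0.9378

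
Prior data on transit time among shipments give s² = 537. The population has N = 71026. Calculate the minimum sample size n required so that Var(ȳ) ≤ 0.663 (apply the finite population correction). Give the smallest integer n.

Without fpc, n₀ = s²/D = 537/0.663 = 809.9548.
With fpc, (1 − n/N)·s²/n ≤ D requires n ≥ n₀/(1 + n₀/N) = 809.9548/(1 + 809.9548/71026) = 800.8225.
Rounding up, n = 801.

801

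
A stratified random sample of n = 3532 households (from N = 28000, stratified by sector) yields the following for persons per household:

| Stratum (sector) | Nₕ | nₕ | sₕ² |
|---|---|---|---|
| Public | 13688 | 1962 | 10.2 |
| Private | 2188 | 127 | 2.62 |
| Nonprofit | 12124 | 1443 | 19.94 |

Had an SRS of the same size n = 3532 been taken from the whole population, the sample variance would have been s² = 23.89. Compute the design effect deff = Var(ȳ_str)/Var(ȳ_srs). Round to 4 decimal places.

Var(ȳ_str) = Σ Wₕ²(1−fₕ)sₕ²/nₕ with Wₕ = Nₕ/28000:
  Public: (13688/28000)²·(1−1962/13688)·10.2/1962 = 0.0010643268
  Private: (2188/28000)²·(1−127/2188)·2.62/127 = 1.1866068 × 10^-4
  Nonprofit: (12124/28000)²·(1−1443/12124)·19.94/1443 = 0.0022824465
  → Var(ȳ_str) = 0.003465434.
Var(ȳ_srs) = (1 − 3532/28000)·23.89/3532 = 0.0059106589.
deff = 0.003465434 / 0.0059106589 = 0.5863.

0.5863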